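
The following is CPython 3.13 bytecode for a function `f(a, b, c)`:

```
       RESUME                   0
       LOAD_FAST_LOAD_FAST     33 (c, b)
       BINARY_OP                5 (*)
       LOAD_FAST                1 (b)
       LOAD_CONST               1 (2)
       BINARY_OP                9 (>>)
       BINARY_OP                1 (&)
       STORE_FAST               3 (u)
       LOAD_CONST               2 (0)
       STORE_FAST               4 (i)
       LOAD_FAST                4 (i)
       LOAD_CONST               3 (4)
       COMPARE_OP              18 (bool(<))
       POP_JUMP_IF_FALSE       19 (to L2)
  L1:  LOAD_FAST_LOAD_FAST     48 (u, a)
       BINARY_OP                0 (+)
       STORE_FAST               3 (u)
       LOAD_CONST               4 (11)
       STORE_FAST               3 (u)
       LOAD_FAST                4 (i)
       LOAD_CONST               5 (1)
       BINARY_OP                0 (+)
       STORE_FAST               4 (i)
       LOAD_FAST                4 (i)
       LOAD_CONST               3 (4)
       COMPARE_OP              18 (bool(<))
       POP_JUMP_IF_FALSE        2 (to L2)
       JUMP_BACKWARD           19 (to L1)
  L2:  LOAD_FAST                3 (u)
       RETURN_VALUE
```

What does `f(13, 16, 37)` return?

11

LOAD_FAST_LOAD_FAST c,b → push 37,16
BINARY_OP * → 37 * 16 = 592
LOAD_FAST b → push 16
LOAD_CONST → push 2
BINARY_OP >> → 16 >> 2 = 4
BINARY_OP & → 592 & 4 = 0
STORE_FAST u → u=0
LOAD_CONST → push 0
STORE_FAST i → i=0
LOAD_FAST i → push 0
LOAD_CONST → push 4
COMPARE_OP bool(<) → 0 vs 4 = True
POP_JUMP_IF_FALSE → pop True; no jump
LOAD_FAST_LOAD_FAST u,a → push 0,13
BINARY_OP + → 0 + 13 = 13
STORE_FAST u → u=13
LOAD_CONST → push 11
STORE_FAST u → u=11
LOAD_FAST i → push 0
LOAD_CONST → push 1
BINARY_OP + → 0 + 1 = 1
STORE_FAST i → i=1
LOAD_FAST i → push 1
LOAD_CONST → push 4
COMPARE_OP bool(<) → 1 vs 4 = True
POP_JUMP_IF_FALSE → pop True; no jump
LOAD_FAST_LOAD_FAST u,a → push 11,13
BINARY_OP + → 11 + 13 = 24
STORE_FAST u → u=24
LOAD_CONST → push 11
STORE_FAST u → u=11
LOAD_FAST i → push 1
LOAD_CONST → push 1
BINARY_OP + → 1 + 1 = 2
STORE_FAST i → i=2
LOAD_FAST i → push 2
LOAD_CONST → push 4
COMPARE_OP bool(<) → 2 vs 4 = True
POP_JUMP_IF_FALSE → pop True; no jump
LOAD_FAST_LOAD_FAST u,a → push 11,13
BINARY_OP + → 11 + 13 = 24
STORE_FAST u → u=24
LOAD_CONST → push 11
STORE_FAST u → u=11
LOAD_FAST i → push 2
LOAD_CONST → push 1
BINARY_OP + → 2 + 1 = 3
STORE_FAST i → i=3
LOAD_FAST i → push 3
LOAD_CONST → push 4
COMPARE_OP bool(<) → 3 vs 4 = True
POP_JUMP_IF_FALSE → pop True; no jump
LOAD_FAST_LOAD_FAST u,a → push 11,13
BINARY_OP + → 11 + 13 = 24
STORE_FAST u → u=24
LOAD_CONST → push 11
STORE_FAST u → u=11
LOAD_FAST i → push 3
LOAD_CONST → push 1
BINARY_OP + → 3 + 1 = 4
STORE_FAST i → i=4
LOAD_FAST i → push 4
LOAD_CONST → push 4
COMPARE_OP bool(<) → 4 vs 4 = False
POP_JUMP_IF_FALSE → pop False; jump
LOAD_FAST u → push 11
RETURN_VALUE → return 11.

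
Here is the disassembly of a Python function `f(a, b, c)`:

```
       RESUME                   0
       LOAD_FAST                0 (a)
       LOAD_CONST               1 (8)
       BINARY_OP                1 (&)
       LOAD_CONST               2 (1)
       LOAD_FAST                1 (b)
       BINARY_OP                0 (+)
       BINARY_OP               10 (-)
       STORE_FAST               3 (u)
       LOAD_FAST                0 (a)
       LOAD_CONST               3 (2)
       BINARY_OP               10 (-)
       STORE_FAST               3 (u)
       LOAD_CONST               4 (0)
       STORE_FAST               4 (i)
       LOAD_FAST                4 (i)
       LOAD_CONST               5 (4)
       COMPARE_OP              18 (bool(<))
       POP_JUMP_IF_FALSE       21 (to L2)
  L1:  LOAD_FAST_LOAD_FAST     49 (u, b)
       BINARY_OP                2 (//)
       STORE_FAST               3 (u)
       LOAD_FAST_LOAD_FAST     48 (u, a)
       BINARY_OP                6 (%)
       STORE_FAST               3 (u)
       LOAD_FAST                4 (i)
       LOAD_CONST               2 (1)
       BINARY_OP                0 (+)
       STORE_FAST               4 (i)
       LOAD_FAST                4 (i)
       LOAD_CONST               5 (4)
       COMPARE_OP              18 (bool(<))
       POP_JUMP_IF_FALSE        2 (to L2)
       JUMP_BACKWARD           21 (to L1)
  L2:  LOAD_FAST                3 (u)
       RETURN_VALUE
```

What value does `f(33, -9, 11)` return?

LOAD_FAST a → push 33
LOAD_CONST → push 8
BINARY_OP & → 33 & 8 = 0
LOAD_CONST → push 1
LOAD_FAST b → push -9
BINARY_OP + → 1 + -9 = -8
BINARY_OP - → 0 - -8 = 8
STORE_FAST u → u=8
LOAD_FAST a → push 33
LOAD_CONST → push 2
BINARY_OP - → 33 - 2 = 31
STORE_FAST u → u=31
LOAD_CONST → push 0
STORE_FAST i → i=0
LOAD_FAST i → push 0
LOAD_CONST → push 4
COMPARE_OP bool(<) → 0 vs 4 = True
POP_JUMP_IF_FALSE → pop True; no jump
LOAD_FAST_LOAD_FAST u,b → push 31,-9
BINARY_OP // → 31 // -9 = -4
STORE_FAST u → u=-4
LOAD_FAST_LOAD_FAST u,a → push -4,33
BINARY_OP % → -4 % 33 = 29
STORE_FAST u → u=29
LOAD_FAST i → push 0
LOAD_CONST → push 1
BINARY_OP + → 0 + 1 = 1
STORE_FAST i → i=1
LOAD_FAST i → push 1
LOAD_CONST → push 4
COMPARE_OP bool(<) → 1 vs 4 = True
POP_JUMP_IF_FALSE → pop True; no jump
LOAD_FAST_LOAD_FAST u,b → push 29,-9
BINARY_OP // → 29 // -9 = -4
STORE_FAST u → u=-4
LOAD_FAST_LOAD_FAST u,a → push -4,33
BINARY_OP % → -4 % 33 = 29
STORE_FAST u → u=29
LOAD_FAST i → push 1
LOAD_CONST → push 1
BINARY_OP + → 1 + 1 = 2
STORE_FAST i → i=2
LOAD_FAST i → push 2
LOAD_CONST → push 4
COMPARE_OP bool(<) → 2 vs 4 = True
POP_JUMP_IF_FALSE → pop True; no jump
LOAD_FAST_LOAD_FAST u,b → push 29,-9
BINARY_OP // → 29 // -9 = -4
STORE_FAST u → u=-4
LOAD_FAST_LOAD_FAST u,a → push -4,33
BINARY_OP % → -4 % 33 = 29
STORE_FAST u → u=29
LOAD_FAST i → push 2
LOAD_CONST → push 1
BINARY_OP + → 2 + 1 = 3
STORE_FAST i → i=3
LOAD_FAST i → push 3
LOAD_CONST → push 4
COMPARE_OP bool(<) → 3 vs 4 = True
POP_JUMP_IF_FALSE → pop True; no jump
LOAD_FAST_LOAD_FAST u,b → push 29,-9
BINARY_OP // → 29 // -9 = -4
STORE_FAST u → u=-4
LOAD_FAST_LOAD_FAST u,a → push -4,33
BINARY_OP % → -4 % 33 = 29
STORE_FAST u → u=29
LOAD_FAST i → push 3
LOAD_CONST → push 1
BINARY_OP + → 3 + 1 = 4
STORE_FAST i → i=4
LOAD_FAST i → push 4
LOAD_CONST → push 4
COMPARE_OP bool(<) → 4 vs 4 = False
POP_JUMP_IF_FALSE → pop False; jump
LOAD_FAST u → push 29
RETURN_VALUE → return 29.

29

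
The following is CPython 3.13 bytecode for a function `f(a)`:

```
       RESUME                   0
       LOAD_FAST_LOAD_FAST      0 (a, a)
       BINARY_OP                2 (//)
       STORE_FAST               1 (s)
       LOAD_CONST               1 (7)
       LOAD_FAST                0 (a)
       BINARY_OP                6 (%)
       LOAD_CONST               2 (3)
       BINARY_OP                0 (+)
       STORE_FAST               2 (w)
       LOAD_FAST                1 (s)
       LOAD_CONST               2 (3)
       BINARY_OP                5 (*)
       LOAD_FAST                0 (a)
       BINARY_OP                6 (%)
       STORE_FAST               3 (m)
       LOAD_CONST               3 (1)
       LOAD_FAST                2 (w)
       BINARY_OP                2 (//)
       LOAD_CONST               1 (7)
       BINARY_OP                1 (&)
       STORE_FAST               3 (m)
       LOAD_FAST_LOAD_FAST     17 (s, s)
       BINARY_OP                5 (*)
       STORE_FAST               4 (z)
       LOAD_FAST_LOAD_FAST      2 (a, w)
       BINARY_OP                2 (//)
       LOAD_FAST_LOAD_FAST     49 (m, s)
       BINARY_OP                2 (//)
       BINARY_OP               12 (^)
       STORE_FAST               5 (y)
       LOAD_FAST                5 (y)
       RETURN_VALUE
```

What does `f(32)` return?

3

LOAD_FAST_LOAD_FAST a,a → push 32,32. Stack: [32, 32]
BINARY_OP // → 32 // 32 = 1. Stack: [1]
STORE_FAST s → s=1. Stack: []
LOAD_CONST → push 7. Stack: [7]
LOAD_FAST a → push 32. Stack: [7, 32]
BINARY_OP % → 7 % 32 = 7. Stack: [7]
LOAD_CONST → push 3. Stack: [7, 3]
BINARY_OP + → 7 + 3 = 10. Stack: [10]
STORE_FAST w → w=10. Stack: []
LOAD_FAST s → push 1. Stack: [1]
LOAD_CONST → push 3. Stack: [1, 3]
BINARY_OP * → 1 * 3 = 3. Stack: [3]
LOAD_FAST a → push 32. Stack: [3, 32]
BINARY_OP % → 3 % 32 = 3. Stack: [3]
STORE_FAST m → m=3. Stack: []
LOAD_CONST → push 1. Stack: [1]
LOAD_FAST w → push 10. Stack: [1, 10]
BINARY_OP // → 1 // 10 = 0. Stack: [0]
LOAD_CONST → push 7. Stack: [0, 7]
BINARY_OP & → 0 & 7 = 0. Stack: [0]
STORE_FAST m → m=0. Stack: []
LOAD_FAST_LOAD_FAST s,s → push 1,1. Stack: [1, 1]
BINARY_OP * → 1 * 1 = 1. Stack: [1]
STORE_FAST z → z=1. Stack: []
LOAD_FAST_LOAD_FAST a,w → push 32,10. Stack: [32, 10]
BINARY_OP // → 32 // 10 = 3. Stack: [3]
LOAD_FAST_LOAD_FAST m,s → push 0,1. Stack: [3, 0, 1]
BINARY_OP // → 0 // 1 = 0. Stack: [3, 0]
BINARY_OP ^ → 3 ^ 0 = 3. Stack: [3]
STORE_FAST y → y=3. Stack: []
LOAD_FAST y → push 3. Stack: [3]
RETURN_VALUE → return 3.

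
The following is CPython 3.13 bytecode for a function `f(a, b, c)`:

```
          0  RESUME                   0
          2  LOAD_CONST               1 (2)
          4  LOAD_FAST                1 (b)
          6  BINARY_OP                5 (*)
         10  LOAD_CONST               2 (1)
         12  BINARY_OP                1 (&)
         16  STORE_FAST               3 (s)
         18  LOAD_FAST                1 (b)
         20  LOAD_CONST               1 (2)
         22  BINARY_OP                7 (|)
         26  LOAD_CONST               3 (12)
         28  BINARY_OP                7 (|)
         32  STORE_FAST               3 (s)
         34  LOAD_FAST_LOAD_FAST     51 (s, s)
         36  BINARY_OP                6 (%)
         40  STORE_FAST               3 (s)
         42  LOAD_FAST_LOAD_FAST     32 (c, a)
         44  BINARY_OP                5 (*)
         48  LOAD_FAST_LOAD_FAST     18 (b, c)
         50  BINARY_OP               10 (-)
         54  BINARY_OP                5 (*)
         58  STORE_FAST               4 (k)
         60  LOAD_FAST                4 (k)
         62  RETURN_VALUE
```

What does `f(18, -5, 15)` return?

LOAD_CONST → push 2. Stack: [2]
LOAD_FAST b → push -5. Stack: [2, -5]
BINARY_OP * → 2 * -5 = -10. Stack: [-10]
LOAD_CONST → push 1. Stack: [-10, 1]
BINARY_OP & → -10 & 1 = 0. Stack: [0]
STORE_FAST s → s=0. Stack: []
LOAD_FAST b → push -5. Stack: [-5]
LOAD_CONST → push 2. Stack: [-5, 2]
BINARY_OP | → -5 | 2 = -5. Stack: [-5]
LOAD_CONST → push 12. Stack: [-5, 12]
BINARY_OP | → -5 | 12 = -1. Stack: [-1]
STORE_FAST s → s=-1. Stack: []
LOAD_FAST_LOAD_FAST s,s → push -1,-1. Stack: [-1, -1]
BINARY_OP % → -1 % -1 = 0. Stack: [0]
STORE_FAST s → s=0. Stack: []
LOAD_FAST_LOAD_FAST c,a → push 15,18. Stack: [15, 18]
BINARY_OP * → 15 * 18 = 270. Stack: [270]
LOAD_FAST_LOAD_FAST b,c → push -5,15. Stack: [270, -5, 15]
BINARY_OP - → -5 - 15 = -20. Stack: [270, -20]
BINARY_OP * → 270 * -20 = -5400. Stack: [-5400]
STORE_FAST k → k=-5400. Stack: []
LOAD_FAST k → push -5400. Stack: [-5400]
RETURN_VALUE → return -5400.

-5400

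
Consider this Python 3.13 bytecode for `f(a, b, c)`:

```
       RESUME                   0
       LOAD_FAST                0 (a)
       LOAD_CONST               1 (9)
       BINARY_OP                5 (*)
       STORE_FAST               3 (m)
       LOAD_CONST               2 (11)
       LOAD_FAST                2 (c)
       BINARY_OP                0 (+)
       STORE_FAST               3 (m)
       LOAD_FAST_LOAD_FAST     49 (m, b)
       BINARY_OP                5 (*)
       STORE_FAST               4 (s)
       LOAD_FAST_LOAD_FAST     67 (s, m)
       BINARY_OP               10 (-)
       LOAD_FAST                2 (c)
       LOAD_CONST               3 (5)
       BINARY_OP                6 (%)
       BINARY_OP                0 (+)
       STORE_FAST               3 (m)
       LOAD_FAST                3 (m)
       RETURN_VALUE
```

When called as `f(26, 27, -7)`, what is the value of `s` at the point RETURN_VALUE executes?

108

LOAD_FAST a → push 26. Stack: [26]
LOAD_CONST → push 9. Stack: [26, 9]
BINARY_OP * → 26 * 9 = 234. Stack: [234]
STORE_FAST m → m=234. Stack: []
LOAD_CONST → push 11. Stack: [11]
LOAD_FAST c → push -7. Stack: [11, -7]
BINARY_OP + → 11 + -7 = 4. Stack: [4]
STORE_FAST m → m=4. Stack: []
LOAD_FAST_LOAD_FAST m,b → push 4,27. Stack: [4, 27]
BINARY_OP * → 4 * 27 = 108. Stack: [108]
STORE_FAST s → s=108. Stack: []
LOAD_FAST_LOAD_FAST s,m → push 108,4. Stack: [108, 4]
BINARY_OP - → 108 - 4 = 104. Stack: [104]
LOAD_FAST c → push -7. Stack: [104, -7]
LOAD_CONST → push 5. Stack: [104, -7, 5]
BINARY_OP % → -7 % 5 = 3. Stack: [104, 3]
BINARY_OP + → 104 + 3 = 107. Stack: [107]
STORE_FAST m → m=107. Stack: []
LOAD_FAST m → push 107. Stack: [107]
RETURN_VALUE → return 107.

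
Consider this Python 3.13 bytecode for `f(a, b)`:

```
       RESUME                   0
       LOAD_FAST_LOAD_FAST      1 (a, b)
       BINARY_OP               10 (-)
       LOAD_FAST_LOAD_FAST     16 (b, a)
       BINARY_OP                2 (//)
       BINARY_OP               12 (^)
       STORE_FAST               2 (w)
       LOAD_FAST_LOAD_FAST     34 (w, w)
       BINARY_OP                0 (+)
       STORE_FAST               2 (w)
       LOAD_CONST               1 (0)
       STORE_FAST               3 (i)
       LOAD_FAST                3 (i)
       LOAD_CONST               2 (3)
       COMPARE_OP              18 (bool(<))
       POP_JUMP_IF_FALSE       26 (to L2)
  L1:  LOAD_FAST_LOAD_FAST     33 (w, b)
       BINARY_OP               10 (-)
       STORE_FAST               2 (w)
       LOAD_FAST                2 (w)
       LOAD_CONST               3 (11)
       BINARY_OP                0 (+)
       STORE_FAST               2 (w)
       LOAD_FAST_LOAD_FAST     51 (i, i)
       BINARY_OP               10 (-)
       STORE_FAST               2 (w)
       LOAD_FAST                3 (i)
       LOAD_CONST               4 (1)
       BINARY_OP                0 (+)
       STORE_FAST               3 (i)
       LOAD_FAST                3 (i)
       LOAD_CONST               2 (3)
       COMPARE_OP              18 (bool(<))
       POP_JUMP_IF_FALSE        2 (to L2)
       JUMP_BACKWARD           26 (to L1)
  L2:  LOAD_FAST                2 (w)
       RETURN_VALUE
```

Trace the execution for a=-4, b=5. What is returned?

0

LOAD_FAST_LOAD_FAST a,b → push -4,5
BINARY_OP - → -4 - 5 = -9
LOAD_FAST_LOAD_FAST b,a → push 5,-4
BINARY_OP // → 5 // -4 = -2
BINARY_OP ^ → -9 ^ -2 = 9
STORE_FAST w → w=9
LOAD_FAST_LOAD_FAST w,w → push 9,9
BINARY_OP + → 9 + 9 = 18
STORE_FAST w → w=18
LOAD_CONST → push 0
STORE_FAST i → i=0
LOAD_FAST i → push 0
LOAD_CONST → push 3
COMPARE_OP bool(<) → 0 vs 3 = True
POP_JUMP_IF_FALSE → pop True; no jump
LOAD_FAST_LOAD_FAST w,b → push 18,5
BINARY_OP - → 18 - 5 = 13
STORE_FAST w → w=13
LOAD_FAST w → push 13
LOAD_CONST → push 11
BINARY_OP + → 13 + 11 = 24
STORE_FAST w → w=24
LOAD_FAST_LOAD_FAST i,i → push 0,0
BINARY_OP - → 0 - 0 = 0
STORE_FAST w → w=0
LOAD_FAST i → push 0
LOAD_CONST → push 1
BINARY_OP + → 0 + 1 = 1
STORE_FAST i → i=1
LOAD_FAST i → push 1
LOAD_CONST → push 3
COMPARE_OP bool(<) → 1 vs 3 = True
POP_JUMP_IF_FALSE → pop True; no jump
LOAD_FAST_LOAD_FAST w,b → push 0,5
BINARY_OP - → 0 - 5 = -5
STORE_FAST w → w=-5
LOAD_FAST w → push -5
LOAD_CONST → push 11
BINARY_OP + → -5 + 11 = 6
STORE_FAST w → w=6
LOAD_FAST_LOAD_FAST i,i → push 1,1
BINARY_OP - → 1 - 1 = 0
STORE_FAST w → w=0
LOAD_FAST i → push 1
LOAD_CONST → push 1
BINARY_OP + → 1 + 1 = 2
STORE_FAST i → i=2
LOAD_FAST i → push 2
LOAD_CONST → push 3
COMPARE_OP bool(<) → 2 vs 3 = True
POP_JUMP_IF_FALSE → pop True; no jump
LOAD_FAST_LOAD_FAST w,b → push 0,5
BINARY_OP - → 0 - 5 = -5
STORE_FAST w → w=-5
LOAD_FAST w → push -5
LOAD_CONST → push 11
BINARY_OP + → -5 + 11 = 6
STORE_FAST w → w=6
LOAD_FAST_LOAD_FAST i,i → push 2,2
BINARY_OP - → 2 - 2 = 0
STORE_FAST w → w=0
LOAD_FAST i → push 2
LOAD_CONST → push 1
BINARY_OP + → 2 + 1 = 3
STORE_FAST i → i=3
LOAD_FAST i → push 3
LOAD_CONST → push 3
COMPARE_OP bool(<) → 3 vs 3 = False
POP_JUMP_IF_FALSE → pop False; jump
LOAD_FAST w → push 0
RETURN_VALUE → return 0.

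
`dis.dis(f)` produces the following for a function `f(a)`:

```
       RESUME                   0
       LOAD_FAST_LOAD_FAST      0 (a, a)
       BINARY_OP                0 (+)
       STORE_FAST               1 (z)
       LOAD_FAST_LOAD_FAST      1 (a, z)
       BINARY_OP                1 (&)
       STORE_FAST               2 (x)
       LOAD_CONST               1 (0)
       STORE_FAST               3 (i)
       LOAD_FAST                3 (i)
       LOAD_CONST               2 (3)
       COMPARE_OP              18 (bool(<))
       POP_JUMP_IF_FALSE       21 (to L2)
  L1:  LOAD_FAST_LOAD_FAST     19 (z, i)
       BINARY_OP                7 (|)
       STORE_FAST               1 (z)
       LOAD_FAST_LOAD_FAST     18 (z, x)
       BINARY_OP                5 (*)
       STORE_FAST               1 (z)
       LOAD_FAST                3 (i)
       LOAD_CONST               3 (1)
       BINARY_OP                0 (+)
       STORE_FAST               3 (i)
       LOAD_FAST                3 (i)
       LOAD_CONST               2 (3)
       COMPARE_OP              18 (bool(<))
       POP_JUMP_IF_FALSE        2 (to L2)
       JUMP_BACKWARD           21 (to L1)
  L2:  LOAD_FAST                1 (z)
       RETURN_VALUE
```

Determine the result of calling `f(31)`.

1674900

LOAD_FAST_LOAD_FAST a,a → push 31,31. Stack: [31, 31]
BINARY_OP + → 31 + 31 = 62. Stack: [62]
STORE_FAST z → z=62. Stack: []
LOAD_FAST_LOAD_FAST a,z → push 31,62. Stack: [31, 62]
BINARY_OP & → 31 & 62 = 30. Stack: [30]
STORE_FAST x → x=30. Stack: []
LOAD_CONST → push 0. Stack: [0]
STORE_FAST i → i=0. Stack: []
LOAD_FAST i → push 0. Stack: [0]
LOAD_CONST → push 3. Stack: [0, 3]
COMPARE_OP bool(<) → 0 vs 3 = True. Stack: [True]
POP_JUMP_IF_FALSE → pop True; no jump. Stack: []
LOAD_FAST_LOAD_FAST z,i → push 62,0. Stack: [62, 0]
BINARY_OP | → 62 | 0 = 62. Stack: [62]
STORE_FAST z → z=62. Stack: []
LOAD_FAST_LOAD_FAST z,x → push 62,30. Stack: [62, 30]
BINARY_OP * → 62 * 30 = 1860. Stack: [1860]
STORE_FAST z → z=1860. Stack: []
LOAD_FAST i → push 0. Stack: [0]
LOAD_CONST → push 1. Stack: [0, 1]
BINARY_OP + → 0 + 1 = 1. Stack: [1]
STORE_FAST i → i=1. Stack: []
LOAD_FAST i → push 1. Stack: [1]
LOAD_CONST → push 3. Stack: [1, 3]
COMPARE_OP bool(<) → 1 vs 3 = True. Stack: [True]
POP_JUMP_IF_FALSE → pop True; no jump. Stack: []
LOAD_FAST_LOAD_FAST z,i → push 1860,1. Stack: [1860, 1]
BINARY_OP | → 1860 | 1 = 1861. Stack: [1861]
STORE_FAST z → z=1861. Stack: []
LOAD_FAST_LOAD_FAST z,x → push 1861,30. Stack: [1861, 30]
BINARY_OP * → 1861 * 30 = 55830. Stack: [55830]
STORE_FAST z → z=55830. Stack: []
LOAD_FAST i → push 1. Stack: [1]
LOAD_CONST → push 1. Stack: [1, 1]
BINARY_OP + → 1 + 1 = 2. Stack: [2]
STORE_FAST i → i=2. Stack: []
LOAD_FAST i → push 2. Stack: [2]
LOAD_CONST → push 3. Stack: [2, 3]
COMPARE_OP bool(<) → 2 vs 3 = True. Stack: [True]
POP_JUMP_IF_FALSE → pop True; no jump. Stack: []
LOAD_FAST_LOAD_FAST z,i → push 55830,2. Stack: [55830, 2]
BINARY_OP | → 55830 | 2 = 55830. Stack: [55830]
STORE_FAST z → z=55830. Stack: []
LOAD_FAST_LOAD_FAST z,x → push 55830,30. Stack: [55830, 30]
BINARY_OP * → 55830 * 30 = 1674900. Stack: [1674900]
STORE_FAST z → z=1674900. Stack: []
LOAD_FAST i → push 2. Stack: [2]
LOAD_CONST → push 1. Stack: [2, 1]
BINARY_OP + → 2 + 1 = 3. Stack: [3]
STORE_FAST i → i=3. Stack: []
LOAD_FAST i → push 3. Stack: [3]
LOAD_CONST → push 3. Stack: [3, 3]
COMPARE_OP bool(<) → 3 vs 3 = False. Stack: [False]
POP_JUMP_IF_FALSE → pop False; jump. Stack: []
LOAD_FAST z → push 1674900. Stack: [1674900]
RETURN_VALUE → return 1674900.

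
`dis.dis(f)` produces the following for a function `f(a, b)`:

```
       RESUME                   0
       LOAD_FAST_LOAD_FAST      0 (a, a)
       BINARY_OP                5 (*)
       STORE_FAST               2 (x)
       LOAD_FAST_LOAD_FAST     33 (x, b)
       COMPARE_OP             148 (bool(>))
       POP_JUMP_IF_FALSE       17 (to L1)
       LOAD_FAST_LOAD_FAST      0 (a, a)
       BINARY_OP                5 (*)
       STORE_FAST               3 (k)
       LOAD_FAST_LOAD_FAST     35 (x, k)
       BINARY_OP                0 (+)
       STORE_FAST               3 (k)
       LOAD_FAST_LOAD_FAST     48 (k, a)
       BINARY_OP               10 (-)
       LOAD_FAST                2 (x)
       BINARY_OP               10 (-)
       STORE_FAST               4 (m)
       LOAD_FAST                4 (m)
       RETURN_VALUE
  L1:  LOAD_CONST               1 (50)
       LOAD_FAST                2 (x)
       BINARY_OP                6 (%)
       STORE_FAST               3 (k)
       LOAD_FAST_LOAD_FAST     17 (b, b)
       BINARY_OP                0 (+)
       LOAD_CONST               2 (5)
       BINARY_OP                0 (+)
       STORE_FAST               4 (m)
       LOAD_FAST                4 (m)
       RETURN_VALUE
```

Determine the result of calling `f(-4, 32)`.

LOAD_FAST_LOAD_FAST a,a → push -4,-4. Stack: [-4, -4]
BINARY_OP * → -4 * -4 = 16. Stack: [16]
STORE_FAST x → x=16. Stack: []
LOAD_FAST_LOAD_FAST x,b → push 16,32. Stack: [16, 32]
COMPARE_OP bool(>) → 16 vs 32 = False. Stack: [False]
POP_JUMP_IF_FALSE → pop False; jump. Stack: []
LOAD_CONST → push 50. Stack: [50]
LOAD_FAST x → push 16. Stack: [50, 16]
BINARY_OP % → 50 % 16 = 2. Stack: [2]
STORE_FAST k → k=2. Stack: []
LOAD_FAST_LOAD_FAST b,b → push 32,32. Stack: [32, 32]
BINARY_OP + → 32 + 32 = 64. Stack: [64]
LOAD_CONST → push 5. Stack: [64, 5]
BINARY_OP + → 64 + 5 = 69. Stack: [69]
STORE_FAST m → m=69. Stack: []
LOAD_FAST m → push 69. Stack: [69]
RETURN_VALUE → return 69.

69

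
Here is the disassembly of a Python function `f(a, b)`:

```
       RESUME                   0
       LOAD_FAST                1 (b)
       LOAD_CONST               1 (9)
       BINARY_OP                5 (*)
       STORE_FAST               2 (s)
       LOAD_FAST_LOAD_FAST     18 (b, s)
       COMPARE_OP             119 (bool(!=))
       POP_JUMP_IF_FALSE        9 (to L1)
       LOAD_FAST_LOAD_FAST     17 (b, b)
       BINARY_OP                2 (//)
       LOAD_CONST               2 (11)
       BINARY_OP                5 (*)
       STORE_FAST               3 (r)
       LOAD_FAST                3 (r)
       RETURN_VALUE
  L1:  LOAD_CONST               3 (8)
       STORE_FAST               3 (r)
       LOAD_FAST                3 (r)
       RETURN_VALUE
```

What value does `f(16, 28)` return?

LOAD_FAST b → push 28. Stack: [28]
LOAD_CONST → push 9. Stack: [28, 9]
BINARY_OP * → 28 * 9 = 252. Stack: [252]
STORE_FAST s → s=252. Stack: []
LOAD_FAST_LOAD_FAST b,s → push 28,252. Stack: [28, 252]
COMPARE_OP bool(!=) → 28 vs 252 = True. Stack: [True]
POP_JUMP_IF_FALSE → pop True; no jump. Stack: []
LOAD_FAST_LOAD_FAST b,b → push 28,28. Stack: [28, 28]
BINARY_OP // → 28 // 28 = 1. Stack: [1]
LOAD_CONST → push 11. Stack: [1, 11]
BINARY_OP * → 1 * 11 = 11. Stack: [11]
STORE_FAST r → r=11. Stack: []
LOAD_FAST r → push 11. Stack: [11]
RETURN_VALUE → return 11.

11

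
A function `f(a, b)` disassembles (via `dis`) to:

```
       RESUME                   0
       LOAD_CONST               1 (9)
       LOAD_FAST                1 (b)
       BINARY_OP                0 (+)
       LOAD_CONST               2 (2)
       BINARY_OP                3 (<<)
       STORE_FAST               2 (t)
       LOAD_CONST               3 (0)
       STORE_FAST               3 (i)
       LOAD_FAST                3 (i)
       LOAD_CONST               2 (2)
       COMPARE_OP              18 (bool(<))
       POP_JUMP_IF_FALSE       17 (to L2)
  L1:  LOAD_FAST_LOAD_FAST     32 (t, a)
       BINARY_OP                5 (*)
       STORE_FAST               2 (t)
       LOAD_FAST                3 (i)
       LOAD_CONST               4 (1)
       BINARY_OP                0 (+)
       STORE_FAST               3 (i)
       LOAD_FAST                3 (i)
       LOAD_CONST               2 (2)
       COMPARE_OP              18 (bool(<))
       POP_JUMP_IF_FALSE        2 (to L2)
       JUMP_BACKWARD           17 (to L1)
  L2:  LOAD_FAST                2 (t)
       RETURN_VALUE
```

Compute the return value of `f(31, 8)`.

65348

LOAD_CONST → push 9. Stack: [9]
LOAD_FAST b → push 8. Stack: [9, 8]
BINARY_OP + → 9 + 8 = 17. Stack: [17]
LOAD_CONST → push 2. Stack: [17, 2]
BINARY_OP << → 17 << 2 = 68. Stack: [68]
STORE_FAST t → t=68. Stack: []
LOAD_CONST → push 0. Stack: [0]
STORE_FAST i → i=0. Stack: []
LOAD_FAST i → push 0. Stack: [0]
LOAD_CONST → push 2. Stack: [0, 2]
COMPARE_OP bool(<) → 0 vs 2 = True. Stack: [True]
POP_JUMP_IF_FALSE → pop True; no jump. Stack: []
LOAD_FAST_LOAD_FAST t,a → push 68,31. Stack: [68, 31]
BINARY_OP * → 68 * 31 = 2108. Stack: [2108]
STORE_FAST t → t=2108. Stack: []
LOAD_FAST i → push 0. Stack: [0]
LOAD_CONST → push 1. Stack: [0, 1]
BINARY_OP + → 0 + 1 = 1. Stack: [1]
STORE_FAST i → i=1. Stack: []
LOAD_FAST i → push 1. Stack: [1]
LOAD_CONST → push 2. Stack: [1, 2]
COMPARE_OP bool(<) → 1 vs 2 = True. Stack: [True]
POP_JUMP_IF_FALSE → pop True; no jump. Stack: []
LOAD_FAST_LOAD_FAST t,a → push 2108,31. Stack: [2108, 31]
BINARY_OP * → 2108 * 31 = 65348. Stack: [65348]
STORE_FAST t → t=65348. Stack: []
LOAD_FAST i → push 1. Stack: [1]
LOAD_CONST → push 1. Stack: [1, 1]
BINARY_OP + → 1 + 1 = 2. Stack: [2]
STORE_FAST i → i=2. Stack: []
LOAD_FAST i → push 2. Stack: [2]
LOAD_CONST → push 2. Stack: [2, 2]
COMPARE_OP bool(<) → 2 vs 2 = False. Stack: [False]
POP_JUMP_IF_FALSE → pop False; jump. Stack: []
LOAD_FAST t → push 65348. Stack: [65348]
RETURN_VALUE → return 65348.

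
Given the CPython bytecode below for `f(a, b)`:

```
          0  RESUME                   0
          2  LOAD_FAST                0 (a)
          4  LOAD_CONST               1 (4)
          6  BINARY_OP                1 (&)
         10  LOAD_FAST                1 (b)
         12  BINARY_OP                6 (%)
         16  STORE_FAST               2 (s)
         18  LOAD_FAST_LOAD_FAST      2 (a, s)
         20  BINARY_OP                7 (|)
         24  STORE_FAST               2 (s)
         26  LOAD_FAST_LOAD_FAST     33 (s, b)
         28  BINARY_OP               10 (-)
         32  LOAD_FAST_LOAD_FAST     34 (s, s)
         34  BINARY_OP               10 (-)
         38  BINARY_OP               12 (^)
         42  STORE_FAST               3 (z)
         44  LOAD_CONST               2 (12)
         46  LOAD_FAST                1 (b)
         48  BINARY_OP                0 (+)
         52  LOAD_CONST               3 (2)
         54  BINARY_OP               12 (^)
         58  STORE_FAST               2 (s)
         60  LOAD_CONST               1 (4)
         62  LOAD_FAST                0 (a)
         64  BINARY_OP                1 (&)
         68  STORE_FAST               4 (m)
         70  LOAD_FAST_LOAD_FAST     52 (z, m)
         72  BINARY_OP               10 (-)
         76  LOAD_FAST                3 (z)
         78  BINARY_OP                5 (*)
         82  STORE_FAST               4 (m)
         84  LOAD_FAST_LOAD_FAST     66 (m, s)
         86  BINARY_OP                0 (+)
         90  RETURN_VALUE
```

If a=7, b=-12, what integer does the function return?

LOAD_FAST a → push 7. Stack: [7]
LOAD_CONST → push 4. Stack: [7, 4]
BINARY_OP & → 7 & 4 = 4. Stack: [4]
LOAD_FAST b → push -12. Stack: [4, -12]
BINARY_OP % → 4 % -12 = -8. Stack: [-8]
STORE_FAST s → s=-8. Stack: []
LOAD_FAST_LOAD_FAST a,s → push 7,-8. Stack: [7, -8]
BINARY_OP | → 7 | -8 = -1. Stack: [-1]
STORE_FAST s → s=-1. Stack: []
LOAD_FAST_LOAD_FAST s,b → push -1,-12. Stack: [-1, -12]
BINARY_OP - → -1 - -12 = 11. Stack: [11]
LOAD_FAST_LOAD_FAST s,s → push -1,-1. Stack: [11, -1, -1]
BINARY_OP - → -1 - -1 = 0. Stack: [11, 0]
BINARY_OP ^ → 11 ^ 0 = 11. Stack: [11]
STORE_FAST z → z=11. Stack: []
LOAD_CONST → push 12. Stack: [12]
LOAD_FAST b → push -12. Stack: [12, -12]
BINARY_OP + → 12 + -12 = 0. Stack: [0]
LOAD_CONST → push 2. Stack: [0, 2]
BINARY_OP ^ → 0 ^ 2 = 2. Stack: [2]
STORE_FAST s → s=2. Stack: []
LOAD_CONST → push 4. Stack: [4]
LOAD_FAST a → push 7. Stack: [4, 7]
BINARY_OP & → 4 & 7 = 4. Stack: [4]
STORE_FAST m → m=4. Stack: []
LOAD_FAST_LOAD_FAST z,m → push 11,4. Stack: [11, 4]
BINARY_OP - → 11 - 4 = 7. Stack: [7]
LOAD_FAST z → push 11. Stack: [7, 11]
BINARY_OP * → 7 * 11 = 77. Stack: [77]
STORE_FAST m → m=77. Stack: []
LOAD_FAST_LOAD_FAST m,s → push 77,2. Stack: [77, 2]
BINARY_OP + → 77 + 2 = 79. Stack: [79]
RETURN_VALUE → return 79.

79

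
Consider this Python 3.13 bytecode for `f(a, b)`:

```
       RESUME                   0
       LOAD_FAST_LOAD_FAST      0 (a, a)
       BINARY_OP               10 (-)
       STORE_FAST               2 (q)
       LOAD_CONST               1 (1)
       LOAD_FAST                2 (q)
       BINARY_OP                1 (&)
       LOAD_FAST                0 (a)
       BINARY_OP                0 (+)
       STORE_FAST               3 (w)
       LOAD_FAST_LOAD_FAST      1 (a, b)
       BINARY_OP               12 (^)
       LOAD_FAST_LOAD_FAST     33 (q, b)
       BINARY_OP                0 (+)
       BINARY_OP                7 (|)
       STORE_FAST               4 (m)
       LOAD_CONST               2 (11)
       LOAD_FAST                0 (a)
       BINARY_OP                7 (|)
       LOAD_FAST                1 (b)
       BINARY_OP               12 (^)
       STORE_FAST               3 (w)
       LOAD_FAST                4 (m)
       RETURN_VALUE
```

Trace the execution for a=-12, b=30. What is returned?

-2

LOAD_FAST_LOAD_FAST a,a → push -12,-12. Stack: [-12, -12]
BINARY_OP - → -12 - -12 = 0. Stack: [0]
STORE_FAST q → q=0. Stack: []
LOAD_CONST → push 1. Stack: [1]
LOAD_FAST q → push 0. Stack: [1, 0]
BINARY_OP & → 1 & 0 = 0. Stack: [0]
LOAD_FAST a → push -12. Stack: [0, -12]
BINARY_OP + → 0 + -12 = -12. Stack: [-12]
STORE_FAST w → w=-12. Stack: []
LOAD_FAST_LOAD_FAST a,b → push -12,30. Stack: [-12, 30]
BINARY_OP ^ → -12 ^ 30 = -22. Stack: [-22]
LOAD_FAST_LOAD_FAST q,b → push 0,30. Stack: [-22, 0, 30]
BINARY_OP + → 0 + 30 = 30. Stack: [-22, 30]
BINARY_OP | → -22 | 30 = -2. Stack: [-2]
STORE_FAST m → m=-2. Stack: []
LOAD_CONST → push 11. Stack: [11]
LOAD_FAST a → push -12. Stack: [11, -12]
BINARY_OP | → 11 | -12 = -1. Stack: [-1]
LOAD_FAST b → push 30. Stack: [-1, 30]
BINARY_OP ^ → -1 ^ 30 = -31. Stack: [-31]
STORE_FAST w → w=-31. Stack: []
LOAD_FAST m → push -2. Stack: [-2]
RETURN_VALUE → return -2.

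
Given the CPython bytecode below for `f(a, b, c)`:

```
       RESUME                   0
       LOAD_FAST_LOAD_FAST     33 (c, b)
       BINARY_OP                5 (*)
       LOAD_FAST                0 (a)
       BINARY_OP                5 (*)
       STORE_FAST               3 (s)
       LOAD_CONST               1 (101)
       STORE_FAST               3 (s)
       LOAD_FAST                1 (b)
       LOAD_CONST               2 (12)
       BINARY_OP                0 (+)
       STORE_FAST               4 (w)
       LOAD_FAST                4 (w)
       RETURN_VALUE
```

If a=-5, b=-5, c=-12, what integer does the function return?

7

LOAD_FAST_LOAD_FAST c,b → push -12,-5. Stack: [-12, -5]
BINARY_OP * → -12 * -5 = 60. Stack: [60]
LOAD_FAST a → push -5. Stack: [60, -5]
BINARY_OP * → 60 * -5 = -300. Stack: [-300]
STORE_FAST s → s=-300. Stack: []
LOAD_CONST → push 101. Stack: [101]
STORE_FAST s → s=101. Stack: []
LOAD_FAST b → push -5. Stack: [-5]
LOAD_CONST → push 12. Stack: [-5, 12]
BINARY_OP + → -5 + 12 = 7. Stack: [7]
STORE_FAST w → w=7. Stack: []
LOAD_FAST w → push 7. Stack: [7]
RETURN_VALUE → return 7.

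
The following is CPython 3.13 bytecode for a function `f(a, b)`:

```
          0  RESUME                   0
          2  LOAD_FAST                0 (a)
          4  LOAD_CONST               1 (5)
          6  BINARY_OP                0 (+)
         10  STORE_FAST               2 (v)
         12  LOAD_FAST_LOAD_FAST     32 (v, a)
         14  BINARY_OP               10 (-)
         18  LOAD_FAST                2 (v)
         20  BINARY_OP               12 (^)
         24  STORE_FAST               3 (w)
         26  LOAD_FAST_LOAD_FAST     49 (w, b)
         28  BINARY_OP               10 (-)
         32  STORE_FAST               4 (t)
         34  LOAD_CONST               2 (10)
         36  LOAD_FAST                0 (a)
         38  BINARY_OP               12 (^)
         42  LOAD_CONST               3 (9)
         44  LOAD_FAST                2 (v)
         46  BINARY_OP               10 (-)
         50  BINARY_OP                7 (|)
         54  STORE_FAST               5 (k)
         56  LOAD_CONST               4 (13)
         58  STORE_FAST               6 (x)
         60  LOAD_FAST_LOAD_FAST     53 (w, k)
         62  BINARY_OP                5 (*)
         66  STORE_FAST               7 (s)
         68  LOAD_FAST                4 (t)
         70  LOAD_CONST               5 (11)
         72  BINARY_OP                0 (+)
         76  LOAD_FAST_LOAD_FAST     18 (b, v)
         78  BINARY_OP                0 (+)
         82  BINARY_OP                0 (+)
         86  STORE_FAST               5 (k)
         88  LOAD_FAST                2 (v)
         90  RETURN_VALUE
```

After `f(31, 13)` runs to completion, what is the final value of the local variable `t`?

LOAD_FAST a → push 31. Stack: [31]
LOAD_CONST → push 5. Stack: [31, 5]
BINARY_OP + → 31 + 5 = 36. Stack: [36]
STORE_FAST v → v=36. Stack: []
LOAD_FAST_LOAD_FAST v,a → push 36,31. Stack: [36, 31]
BINARY_OP - → 36 - 31 = 5. Stack: [5]
LOAD_FAST v → push 36. Stack: [5, 36]
BINARY_OP ^ → 5 ^ 36 = 33. Stack: [33]
STORE_FAST w → w=33. Stack: []
LOAD_FAST_LOAD_FAST w,b → push 33,13. Stack: [33, 13]
BINARY_OP - → 33 - 13 = 20. Stack: [20]
STORE_FAST t → t=20. Stack: []
LOAD_CONST → push 10. Stack: [10]
LOAD_FAST a → push 31. Stack: [10, 31]
BINARY_OP ^ → 10 ^ 31 = 21. Stack: [21]
LOAD_CONST → push 9. Stack: [21, 9]
LOAD_FAST v → push 36. Stack: [21, 9, 36]
BINARY_OP - → 9 - 36 = -27. Stack: [21, -27]
BINARY_OP | → 21 | -27 = -11. Stack: [-11]
STORE_FAST k → k=-11. Stack: []
LOAD_CONST → push 13. Stack: [13]
STORE_FAST x → x=13. Stack: []
LOAD_FAST_LOAD_FAST w,k → push 33,-11. Stack: [33, -11]
BINARY_OP * → 33 * -11 = -363. Stack: [-363]
STORE_FAST s → s=-363. Stack: []
LOAD_FAST t → push 20. Stack: [20]
LOAD_CONST → push 11. Stack: [20, 11]
BINARY_OP + → 20 + 11 = 31. Stack: [31]
LOAD_FAST_LOAD_FAST b,v → push 13,36. Stack: [31, 13, 36]
BINARY_OP + → 13 + 36 = 49. Stack: [31, 49]
BINARY_OP + → 31 + 49 = 80. Stack: [80]
STORE_FAST k → k=80. Stack: []
LOAD_FAST v → push 36. Stack: [36]
RETURN_VALUE → return 36.

20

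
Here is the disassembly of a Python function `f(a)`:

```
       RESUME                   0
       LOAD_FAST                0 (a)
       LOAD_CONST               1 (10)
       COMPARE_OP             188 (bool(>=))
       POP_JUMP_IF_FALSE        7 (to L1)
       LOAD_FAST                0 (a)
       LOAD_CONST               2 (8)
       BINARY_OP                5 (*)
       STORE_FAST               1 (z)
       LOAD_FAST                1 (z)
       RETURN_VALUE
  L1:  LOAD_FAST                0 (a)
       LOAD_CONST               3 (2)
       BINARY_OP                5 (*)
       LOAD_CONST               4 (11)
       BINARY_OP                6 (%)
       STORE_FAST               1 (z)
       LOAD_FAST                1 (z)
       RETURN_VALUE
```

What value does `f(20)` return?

LOAD_FAST a → push 20. Stack: [20]
LOAD_CONST → push 10. Stack: [20, 10]
COMPARE_OP bool(>=) → 20 vs 10 = True. Stack: [True]
POP_JUMP_IF_FALSE → pop True; no jump. Stack: []
LOAD_FAST a → push 20. Stack: [20]
LOAD_CONST → push 8. Stack: [20, 8]
BINARY_OP * → 20 * 8 = 160. Stack: [160]
STORE_FAST z → z=160. Stack: []
LOAD_FAST z → push 160. Stack: [160]
RETURN_VALUE → return 160.

160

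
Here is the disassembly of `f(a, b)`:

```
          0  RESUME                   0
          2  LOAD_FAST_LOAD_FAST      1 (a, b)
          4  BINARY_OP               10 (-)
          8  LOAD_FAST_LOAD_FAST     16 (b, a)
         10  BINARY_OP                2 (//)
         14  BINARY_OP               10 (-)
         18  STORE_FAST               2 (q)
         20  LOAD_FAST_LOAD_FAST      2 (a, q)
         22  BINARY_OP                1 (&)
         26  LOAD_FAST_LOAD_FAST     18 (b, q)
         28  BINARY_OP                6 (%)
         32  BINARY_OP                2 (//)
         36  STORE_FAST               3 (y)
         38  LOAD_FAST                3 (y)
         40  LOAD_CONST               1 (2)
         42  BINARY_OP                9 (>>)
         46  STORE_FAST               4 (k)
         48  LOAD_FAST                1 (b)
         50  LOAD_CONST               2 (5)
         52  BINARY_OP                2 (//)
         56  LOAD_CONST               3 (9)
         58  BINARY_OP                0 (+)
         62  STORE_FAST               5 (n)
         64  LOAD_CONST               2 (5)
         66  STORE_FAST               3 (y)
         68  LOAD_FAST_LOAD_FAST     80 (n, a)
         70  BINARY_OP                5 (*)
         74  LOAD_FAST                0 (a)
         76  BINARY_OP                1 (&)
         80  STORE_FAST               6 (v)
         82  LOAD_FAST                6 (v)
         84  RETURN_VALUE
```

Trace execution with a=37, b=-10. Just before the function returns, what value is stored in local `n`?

LOAD_FAST_LOAD_FAST a,b → push 37,-10. Stack: [37, -10]
BINARY_OP - → 37 - -10 = 47. Stack: [47]
LOAD_FAST_LOAD_FAST b,a → push -10,37. Stack: [47, -10, 37]
BINARY_OP // → -10 // 37 = -1. Stack: [47, -1]
BINARY_OP - → 47 - -1 = 48. Stack: [48]
STORE_FAST q → q=48. Stack: []
LOAD_FAST_LOAD_FAST a,q → push 37,48. Stack: [37, 48]
BINARY_OP & → 37 & 48 = 32. Stack: [32]
LOAD_FAST_LOAD_FAST b,q → push -10,48. Stack: [32, -10, 48]
BINARY_OP % → -10 % 48 = 38. Stack: [32, 38]
BINARY_OP // → 32 // 38 = 0. Stack: [0]
STORE_FAST y → y=0. Stack: []
LOAD_FAST y → push 0. Stack: [0]
LOAD_CONST → push 2. Stack: [0, 2]
BINARY_OP >> → 0 >> 2 = 0. Stack: [0]
STORE_FAST k → k=0. Stack: []
LOAD_FAST b → push -10. Stack: [-10]
LOAD_CONST → push 5. Stack: [-10, 5]
BINARY_OP // → -10 // 5 = -2. Stack: [-2]
LOAD_CONST → push 9. Stack: [-2, 9]
BINARY_OP + → -2 + 9 = 7. Stack: [7]
STORE_FAST n → n=7. Stack: []
LOAD_CONST → push 5. Stack: [5]
STORE_FAST y → y=5. Stack: []
LOAD_FAST_LOAD_FAST n,a → push 7,37. Stack: [7, 37]
BINARY_OP * → 7 * 37 = 259. Stack: [259]
LOAD_FAST a → push 37. Stack: [259, 37]
BINARY_OP & → 259 & 37 = 1. Stack: [1]
STORE_FAST v → v=1. Stack: []
LOAD_FAST v → push 1. Stack: [1]
RETURN_VALUE → return 1.

7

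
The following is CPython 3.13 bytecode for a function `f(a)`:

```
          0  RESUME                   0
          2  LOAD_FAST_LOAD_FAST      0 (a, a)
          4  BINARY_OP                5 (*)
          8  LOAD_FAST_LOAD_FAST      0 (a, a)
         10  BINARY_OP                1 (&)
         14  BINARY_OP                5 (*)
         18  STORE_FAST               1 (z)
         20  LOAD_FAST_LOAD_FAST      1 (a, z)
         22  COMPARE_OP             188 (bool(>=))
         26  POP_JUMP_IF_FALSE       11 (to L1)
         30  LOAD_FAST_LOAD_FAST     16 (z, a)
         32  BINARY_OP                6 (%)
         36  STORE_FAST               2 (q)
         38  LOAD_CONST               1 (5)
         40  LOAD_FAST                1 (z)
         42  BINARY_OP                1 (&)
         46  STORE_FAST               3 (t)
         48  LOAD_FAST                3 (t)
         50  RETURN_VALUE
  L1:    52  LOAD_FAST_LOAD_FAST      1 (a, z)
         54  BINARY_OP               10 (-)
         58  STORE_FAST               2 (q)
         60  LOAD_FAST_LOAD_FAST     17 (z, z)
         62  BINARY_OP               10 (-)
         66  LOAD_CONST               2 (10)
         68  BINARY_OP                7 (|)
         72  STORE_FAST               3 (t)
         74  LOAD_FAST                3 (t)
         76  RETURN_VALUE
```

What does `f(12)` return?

10

LOAD_FAST_LOAD_FAST a,a → push 12,12. Stack: [12, 12]
BINARY_OP * → 12 * 12 = 144. Stack: [144]
LOAD_FAST_LOAD_FAST a,a → push 12,12. Stack: [144, 12, 12]
BINARY_OP & → 12 & 12 = 12. Stack: [144, 12]
BINARY_OP * → 144 * 12 = 1728. Stack: [1728]
STORE_FAST z → z=1728. Stack: []
LOAD_FAST_LOAD_FAST a,z → push 12,1728. Stack: [12, 1728]
COMPARE_OP bool(>=) → 12 vs 1728 = False. Stack: [False]
POP_JUMP_IF_FALSE → pop False; jump. Stack: []
LOAD_FAST_LOAD_FAST a,z → push 12,1728. Stack: [12, 1728]
BINARY_OP - → 12 - 1728 = -1716. Stack: [-1716]
STORE_FAST q → q=-1716. Stack: []
LOAD_FAST_LOAD_FAST z,z → push 1728,1728. Stack: [1728, 1728]
BINARY_OP - → 1728 - 1728 = 0. Stack: [0]
LOAD_CONST → push 10. Stack: [0, 10]
BINARY_OP | → 0 | 10 = 10. Stack: [10]
STORE_FAST t → t=10. Stack: []
LOAD_FAST t → push 10. Stack: [10]
RETURN_VALUE → return 10.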